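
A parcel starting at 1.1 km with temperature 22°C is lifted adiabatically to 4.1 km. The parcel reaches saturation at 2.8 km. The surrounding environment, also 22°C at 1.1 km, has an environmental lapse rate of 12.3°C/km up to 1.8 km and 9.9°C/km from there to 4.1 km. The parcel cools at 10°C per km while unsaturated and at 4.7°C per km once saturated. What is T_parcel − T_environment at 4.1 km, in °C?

+8.27°C (parcel warmer than environment)

Parcel:
  1100 → 2800 m (dry, 10°C/km): ΔT = -10 × 1.7 = -17°C → T = 5°C
  2800 → 4100 m (saturated, 4.7°C/km): ΔT = -4.7 × 1.3 = -6.11°C → T = -1.11°C
Environment:
  1100 → 1800 m (environment, lower layer, 12.3°C/km): ΔT = -12.3 × 0.7 = -8.61°C → T = 13.39°C
  1800 → 4100 m (environment, upper layer, 9.9°C/km): ΔT = -9.9 × 2.3 = -22.77°C → T = -9.38°C
T_parcel − T_env = -1.11 − (-9.38) = +8.27°C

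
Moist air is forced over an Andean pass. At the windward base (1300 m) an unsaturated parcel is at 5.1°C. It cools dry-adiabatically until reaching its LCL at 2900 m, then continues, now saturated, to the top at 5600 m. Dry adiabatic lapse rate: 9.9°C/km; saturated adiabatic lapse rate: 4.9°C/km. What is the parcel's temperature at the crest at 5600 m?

Dry to 2900 m: -9.9 × 1.6 km = -15.84°C, so T = -10.74°C.
Saturated to 5600 m: -4.9 × 2.7 km = -13.23°C, so T = -23.97°C.

-23.97°C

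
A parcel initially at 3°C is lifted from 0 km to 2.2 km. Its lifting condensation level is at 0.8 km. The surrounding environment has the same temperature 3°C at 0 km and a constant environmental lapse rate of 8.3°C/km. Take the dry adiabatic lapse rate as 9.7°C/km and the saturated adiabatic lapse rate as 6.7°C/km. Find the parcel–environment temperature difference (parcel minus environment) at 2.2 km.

Parcel:
  From 0 m to 800 m (dry): cools by 9.7 × 0.8 = 7.76°C, giving -4.76°C.
  From 800 m to 2200 m (saturated): cools by 6.7 × 1.4 = 9.38°C, giving -14.14°C.
Environment:
  From 0 m to 2200 m (environment): cools by 8.3 × 2.2 = 18.26°C, giving -15.26°C.
T_parcel − T_env = -14.14 − (-15.26) = +1.12°C

+1.12°C (parcel warmer than environment)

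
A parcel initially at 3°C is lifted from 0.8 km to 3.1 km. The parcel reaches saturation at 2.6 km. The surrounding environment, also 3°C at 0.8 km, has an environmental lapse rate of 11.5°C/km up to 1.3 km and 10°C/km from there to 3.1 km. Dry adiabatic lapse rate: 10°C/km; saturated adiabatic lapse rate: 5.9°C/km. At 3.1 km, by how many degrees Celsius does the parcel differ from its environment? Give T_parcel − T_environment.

Parcel:
  800 → 2600 m (dry, 10°C/km): ΔT = -10 × 1.8 = -18°C → T = -15°C
  2600 → 3100 m (saturated, 5.9°C/km): ΔT = -5.9 × 0.5 = -2.95°C → T = -17.95°C
Environment:
  800 → 1300 m (environment, lower layer, 11.5°C/km): ΔT = -11.5 × 0.5 = -5.75°C → T = -2.75°C
  1300 → 3100 m (environment, upper layer, 10°C/km): ΔT = -10 × 1.8 = -18°C → T = -20.75°C
T_parcel − T_env = -17.95 − (-20.75) = +2.8°C

+2.8°C (parcel warmer than environment)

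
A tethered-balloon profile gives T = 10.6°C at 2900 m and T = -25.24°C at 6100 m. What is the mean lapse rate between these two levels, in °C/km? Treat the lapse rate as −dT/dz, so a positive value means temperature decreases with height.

Γ = −ΔT/Δz = (10.6 − (-25.24)) / (6100 − 2900) m
  = 35.84°C / 3.2 km = 11.2°C/km

11.2°C/km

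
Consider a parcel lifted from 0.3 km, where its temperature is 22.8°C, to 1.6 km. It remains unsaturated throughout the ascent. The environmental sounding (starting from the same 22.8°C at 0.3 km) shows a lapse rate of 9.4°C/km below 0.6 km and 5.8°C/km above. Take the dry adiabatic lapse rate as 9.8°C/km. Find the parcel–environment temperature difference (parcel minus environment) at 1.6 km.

Parcel:
  300–1600 m, dry: Δz = 1.3 km ⇒ ΔT = -12.74°C; T = 10.06°C
Environment:
  300–600 m, environment, lower layer: Δz = 0.3 km ⇒ ΔT = -2.82°C; T = 19.98°C
  600–1600 m, environment, upper layer: Δz = 1 km ⇒ ΔT = -5.8°C; T = 14.18°C
T_parcel − T_env = 10.06 − 14.18 = -4.12°C

-4.12°C (parcel cooler than environment)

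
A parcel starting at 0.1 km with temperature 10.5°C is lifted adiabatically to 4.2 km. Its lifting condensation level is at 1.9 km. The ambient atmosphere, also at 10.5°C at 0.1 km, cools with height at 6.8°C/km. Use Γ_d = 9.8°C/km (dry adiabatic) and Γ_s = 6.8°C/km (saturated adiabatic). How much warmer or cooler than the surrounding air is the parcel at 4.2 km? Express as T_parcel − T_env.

-5.4°C (parcel cooler than environment)

Parcel:
  Dry to 1900 m: -9.8 × 1.8 km = -17.64°C, so T = -7.14°C.
  Saturated to 4200 m: -6.8 × 2.3 km = -15.64°C, so T = -22.78°C.
Environment:
  Environment to 4200 m: -6.8 × 4.1 km = -27.88°C, so T = -17.38°C.
T_parcel − T_env = -22.78 − (-17.38) = -5.4°C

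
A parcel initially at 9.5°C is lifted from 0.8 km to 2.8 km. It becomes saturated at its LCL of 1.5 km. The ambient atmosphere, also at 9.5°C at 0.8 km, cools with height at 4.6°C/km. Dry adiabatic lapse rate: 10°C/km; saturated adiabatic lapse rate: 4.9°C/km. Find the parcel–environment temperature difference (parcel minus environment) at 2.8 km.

-4.17°C (parcel cooler than environment)

Parcel:
  800–1500 m, dry: Δz = 0.7 km ⇒ ΔT = -7°C; T = 2.5°C
  1500–2800 m, saturated: Δz = 1.3 km ⇒ ΔT = -6.37°C; T = -3.87°C
Environment:
  800–2800 m, environment: Δz = 2 km ⇒ ΔT = -9.2°C; T = 0.3°C
T_parcel − T_env = -3.87 − 0.3 = -4.17°C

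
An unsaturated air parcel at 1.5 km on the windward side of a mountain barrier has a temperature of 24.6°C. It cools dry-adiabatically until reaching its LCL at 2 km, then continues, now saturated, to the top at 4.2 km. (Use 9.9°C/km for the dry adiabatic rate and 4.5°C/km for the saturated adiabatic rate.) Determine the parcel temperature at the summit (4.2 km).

Dry to 2000 m: -9.9 × 0.5 km = -4.95°C, so T = 19.65°C.
Saturated to 4200 m: -4.5 × 2.2 km = -9.9°C, so T = 9.75°C.

9.75°C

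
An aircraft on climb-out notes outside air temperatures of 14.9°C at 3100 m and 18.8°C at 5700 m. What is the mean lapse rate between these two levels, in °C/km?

Γ = −ΔT/Δz = (14.9 − 18.8) / (5700 − 3100) m
  = -3.9°C / 2.6 km = -1.5°C/km

-1.5°C/km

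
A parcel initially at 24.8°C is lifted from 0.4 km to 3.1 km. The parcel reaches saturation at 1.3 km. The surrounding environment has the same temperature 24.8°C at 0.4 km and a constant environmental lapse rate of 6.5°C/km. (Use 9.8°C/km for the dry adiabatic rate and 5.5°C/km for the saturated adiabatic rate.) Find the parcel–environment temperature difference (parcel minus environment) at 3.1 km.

Parcel:
  From 400 m to 1300 m (dry): cools by 9.8 × 0.9 = 8.82°C, giving 15.98°C.
  From 1300 m to 3100 m (saturated): cools by 5.5 × 1.8 = 9.9°C, giving 6.08°C.
Environment:
  From 400 m to 3100 m (environment): cools by 6.5 × 2.7 = 17.55°C, giving 7.25°C.
T_parcel − T_env = 6.08 − 7.25 = -1.17°C

-1.17°C (parcel cooler than environment)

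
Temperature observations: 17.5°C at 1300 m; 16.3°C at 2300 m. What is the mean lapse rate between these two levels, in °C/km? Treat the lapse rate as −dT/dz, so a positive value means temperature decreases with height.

1.2°C/km

Γ = −ΔT/Δz = (17.5 − 16.3) / (2300 − 1300) m
  = 1.2°C / 1 km = 1.2°C/km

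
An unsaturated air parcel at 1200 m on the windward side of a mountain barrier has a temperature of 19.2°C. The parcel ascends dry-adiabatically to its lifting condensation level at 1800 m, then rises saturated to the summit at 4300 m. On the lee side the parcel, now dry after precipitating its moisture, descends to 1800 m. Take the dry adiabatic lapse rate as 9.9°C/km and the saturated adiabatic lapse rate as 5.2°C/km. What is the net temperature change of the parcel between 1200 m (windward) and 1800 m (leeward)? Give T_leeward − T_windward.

+5.81°C

1200–1800 m, dry: Δz = 0.6 km ⇒ ΔT = -5.94°C; T = 13.26°C
1800–4300 m, saturated: Δz = 2.5 km ⇒ ΔT = -13°C; T = 0.26°C
4300–1800 m, dry descent: Δz = 2.5 km ⇒ ΔT = +24.75°C; T = 25.01°C
Net change vs windward start: 25.01 − 19.2 = +5.81°C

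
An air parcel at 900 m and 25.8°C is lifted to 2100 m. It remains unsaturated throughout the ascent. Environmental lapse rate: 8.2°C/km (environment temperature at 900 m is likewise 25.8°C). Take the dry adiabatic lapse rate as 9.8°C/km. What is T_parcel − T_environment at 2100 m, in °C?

Parcel:
  Dry to 2100 m: -9.8 × 1.2 km = -11.76°C, so T = 14.04°C.
Environment:
  Environment to 2100 m: -8.2 × 1.2 km = -9.84°C, so T = 15.96°C.
T_parcel − T_env = 14.04 − 15.96 = -1.92°C

-1.92°C (parcel cooler than environment)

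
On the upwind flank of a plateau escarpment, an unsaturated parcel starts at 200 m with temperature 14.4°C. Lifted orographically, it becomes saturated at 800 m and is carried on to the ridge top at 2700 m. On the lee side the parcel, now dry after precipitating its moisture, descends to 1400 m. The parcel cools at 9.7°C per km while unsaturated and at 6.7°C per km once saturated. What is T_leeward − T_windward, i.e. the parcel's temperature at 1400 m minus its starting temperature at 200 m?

200–800 m, dry: Δz = 0.6 km ⇒ ΔT = -5.82°C; T = 8.58°C
800–2700 m, saturated: Δz = 1.9 km ⇒ ΔT = -12.73°C; T = -4.15°C
2700–1400 m, dry descent: Δz = 1.3 km ⇒ ΔT = +12.61°C; T = 8.46°C
Net change vs windward start: 8.46 − 14.4 = -5.94°C

-5.94°C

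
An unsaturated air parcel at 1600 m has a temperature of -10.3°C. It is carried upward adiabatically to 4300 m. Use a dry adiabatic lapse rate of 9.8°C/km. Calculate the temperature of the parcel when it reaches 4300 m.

1600 → 4300 m (dry adiabatic, 9.8°C/km): ΔT = -9.8 × 2.7 = -26.46°C → T = -36.76°C

-36.76°C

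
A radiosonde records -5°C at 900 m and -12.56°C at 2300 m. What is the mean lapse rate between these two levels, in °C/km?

5.4°C/km

Γ = −ΔT/Δz = (-5 − (-12.56)) / (2300 − 900) m
  = 7.56°C / 1.4 km = 5.4°C/km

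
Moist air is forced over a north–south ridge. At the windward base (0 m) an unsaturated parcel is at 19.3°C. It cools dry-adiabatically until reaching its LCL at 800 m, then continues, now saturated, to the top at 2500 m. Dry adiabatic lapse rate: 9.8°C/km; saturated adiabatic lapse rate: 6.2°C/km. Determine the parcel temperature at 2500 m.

Dry to 800 m: -9.8 × 0.8 km = -7.84°C, so T = 11.46°C.
Saturated to 2500 m: -6.2 × 1.7 km = -10.54°C, so T = 0.92°C.

0.92°C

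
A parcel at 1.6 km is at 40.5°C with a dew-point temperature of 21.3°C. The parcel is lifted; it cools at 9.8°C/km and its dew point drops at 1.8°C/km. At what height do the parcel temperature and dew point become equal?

T and T_d converge at 9.8 − 1.8 = 8°C per km
Height above start = (40.5 − 21.3) / 8 = 2.4 km
LCL altitude = 1600 m + 2400 m = 4000 m

4 km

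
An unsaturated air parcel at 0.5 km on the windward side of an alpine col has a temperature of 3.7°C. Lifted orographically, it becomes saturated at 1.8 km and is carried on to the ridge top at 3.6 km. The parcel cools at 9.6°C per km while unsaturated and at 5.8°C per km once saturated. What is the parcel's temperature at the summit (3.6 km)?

Dry to 1800 m: -9.6 × 1.3 km = -12.48°C, so T = -8.78°C.
Saturated to 3600 m: -5.8 × 1.8 km = -10.44°C, so T = -19.22°C.

-19.22°C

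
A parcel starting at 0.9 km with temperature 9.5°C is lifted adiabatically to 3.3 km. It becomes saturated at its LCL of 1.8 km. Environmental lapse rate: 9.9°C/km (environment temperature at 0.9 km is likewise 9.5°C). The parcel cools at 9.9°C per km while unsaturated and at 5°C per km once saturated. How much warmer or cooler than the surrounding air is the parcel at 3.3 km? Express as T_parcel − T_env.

+7.35°C (parcel warmer than environment)

Parcel:
  From 900 m to 1800 m (dry): cools by 9.9 × 0.9 = 8.91°C, giving 0.59°C.
  From 1800 m to 3300 m (saturated): cools by 5 × 1.5 = 7.5°C, giving -6.91°C.
Environment:
  From 900 m to 3300 m (environment): cools by 9.9 × 2.4 = 23.76°C, giving -14.26°C.
T_parcel − T_env = -6.91 − (-14.26) = +7.35°C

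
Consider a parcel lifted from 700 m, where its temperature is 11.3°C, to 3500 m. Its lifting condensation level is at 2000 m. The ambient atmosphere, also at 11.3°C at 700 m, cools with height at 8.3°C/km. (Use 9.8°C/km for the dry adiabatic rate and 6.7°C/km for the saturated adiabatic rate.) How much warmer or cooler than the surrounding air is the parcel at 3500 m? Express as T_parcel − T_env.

+0.45°C (parcel warmer than environment)

Parcel:
  700 → 2000 m (dry, 9.8°C/km): ΔT = -9.8 × 1.3 = -12.74°C → T = -1.44°C
  2000 → 3500 m (saturated, 6.7°C/km): ΔT = -6.7 × 1.5 = -10.05°C → T = -11.49°C
Environment:
  700 → 3500 m (environment, 8.3°C/km): ΔT = -8.3 × 2.8 = -23.24°C → T = -11.94°C
T_parcel − T_env = -11.49 − (-11.94) = +0.45°C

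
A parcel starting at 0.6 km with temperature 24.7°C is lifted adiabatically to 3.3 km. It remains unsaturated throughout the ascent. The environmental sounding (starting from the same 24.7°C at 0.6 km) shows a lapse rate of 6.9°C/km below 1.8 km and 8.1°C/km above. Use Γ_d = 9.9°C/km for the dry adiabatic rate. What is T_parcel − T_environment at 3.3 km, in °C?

-6.3°C (parcel cooler than environment)

Parcel:
  From 600 m to 3300 m (dry): cools by 9.9 × 2.7 = 26.73°C, giving -2.03°C.
Environment:
  From 600 m to 1800 m (environment, lower layer): cools by 6.9 × 1.2 = 8.28°C, giving 16.42°C.
  From 1800 m to 3300 m (environment, upper layer): cools by 8.1 × 1.5 = 12.15°C, giving 4.27°C.
T_parcel − T_env = -2.03 − 4.27 = -6.3°C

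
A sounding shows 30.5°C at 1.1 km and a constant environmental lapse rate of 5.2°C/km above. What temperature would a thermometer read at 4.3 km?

From 1100 m to 4300 m (environmental): cools by 5.2 × 3.2 = 16.64°C, giving 13.86°C.

13.86°C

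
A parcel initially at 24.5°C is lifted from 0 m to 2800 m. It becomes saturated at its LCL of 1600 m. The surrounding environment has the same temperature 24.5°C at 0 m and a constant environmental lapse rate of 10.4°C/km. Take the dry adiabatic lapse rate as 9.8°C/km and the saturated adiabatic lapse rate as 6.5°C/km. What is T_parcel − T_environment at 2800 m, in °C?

+5.64°C (parcel warmer than environment)

Parcel:
  0 → 1600 m (dry, 9.8°C/km): ΔT = -9.8 × 1.6 = -15.68°C → T = 8.82°C
  1600 → 2800 m (saturated, 6.5°C/km): ΔT = -6.5 × 1.2 = -7.8°C → T = 1.02°C
Environment:
  0 → 2800 m (environment, 10.4°C/km): ΔT = -10.4 × 2.8 = -29.12°C → T = -4.62°C
T_parcel − T_env = 1.02 − (-4.62) = +5.64°C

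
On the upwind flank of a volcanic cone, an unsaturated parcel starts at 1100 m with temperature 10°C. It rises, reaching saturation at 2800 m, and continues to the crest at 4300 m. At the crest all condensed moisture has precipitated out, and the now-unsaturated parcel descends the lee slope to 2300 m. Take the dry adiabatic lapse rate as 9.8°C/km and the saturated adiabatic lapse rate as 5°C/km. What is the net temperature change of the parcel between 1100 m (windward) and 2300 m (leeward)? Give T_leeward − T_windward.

From 1100 m to 2800 m (dry): cools by 9.8 × 1.7 = 16.66°C, giving -6.66°C.
From 2800 m to 4300 m (saturated): cools by 5 × 1.5 = 7.5°C, giving -14.16°C.
From 4300 m to 2300 m (dry descent): warms by 9.8 × 2 = 19.6°C, giving 5.44°C.
Net change vs windward start: 5.44 − 10 = -4.56°C

-4.56°C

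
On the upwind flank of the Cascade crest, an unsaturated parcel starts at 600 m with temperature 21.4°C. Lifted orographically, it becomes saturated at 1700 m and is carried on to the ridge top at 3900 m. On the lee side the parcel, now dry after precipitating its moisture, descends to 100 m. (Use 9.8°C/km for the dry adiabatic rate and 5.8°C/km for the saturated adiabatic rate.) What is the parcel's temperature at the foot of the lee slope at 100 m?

600–1700 m, dry: Δz = 1.1 km ⇒ ΔT = -10.78°C; T = 10.62°C
1700–3900 m, saturated: Δz = 2.2 km ⇒ ΔT = -12.76°C; T = -2.14°C
3900–100 m, dry descent: Δz = 3.8 km ⇒ ΔT = +37.24°C; T = 35.1°C

35.1°C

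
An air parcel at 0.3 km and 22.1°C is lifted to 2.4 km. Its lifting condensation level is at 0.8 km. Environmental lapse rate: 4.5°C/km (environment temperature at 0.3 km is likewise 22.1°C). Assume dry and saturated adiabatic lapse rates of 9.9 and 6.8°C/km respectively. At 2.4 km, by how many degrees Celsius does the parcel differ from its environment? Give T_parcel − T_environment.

-6.38°C (parcel cooler than environment)

Parcel:
  Dry to 800 m: -9.9 × 0.5 km = -4.95°C, so T = 17.15°C.
  Saturated to 2400 m: -6.8 × 1.6 km = -10.88°C, so T = 6.27°C.
Environment:
  Environment to 2400 m: -4.5 × 2.1 km = -9.45°C, so T = 12.65°C.
T_parcel − T_env = 6.27 − 12.65 = -6.38°C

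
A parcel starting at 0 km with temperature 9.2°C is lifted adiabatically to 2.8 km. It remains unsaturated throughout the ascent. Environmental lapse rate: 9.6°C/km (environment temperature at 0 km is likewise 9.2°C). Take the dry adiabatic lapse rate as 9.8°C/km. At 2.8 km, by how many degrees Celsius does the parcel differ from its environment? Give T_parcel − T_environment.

-0.56°C (parcel cooler than environment)

Parcel:
  0 → 2800 m (dry, 9.8°C/km): ΔT = -9.8 × 2.8 = -27.44°C → T = -18.24°C
Environment:
  0 → 2800 m (environment, 9.6°C/km): ΔT = -9.6 × 2.8 = -26.88°C → T = -17.68°C
T_parcel − T_env = -18.24 − (-17.68) = -0.56°C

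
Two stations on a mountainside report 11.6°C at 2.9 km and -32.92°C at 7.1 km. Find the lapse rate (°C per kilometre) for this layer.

Γ = −ΔT/Δz = (11.6 − (-32.92)) / (7100 − 2900) m
  = 44.52°C / 4.2 km = 10.6°C/km

10.6°C/km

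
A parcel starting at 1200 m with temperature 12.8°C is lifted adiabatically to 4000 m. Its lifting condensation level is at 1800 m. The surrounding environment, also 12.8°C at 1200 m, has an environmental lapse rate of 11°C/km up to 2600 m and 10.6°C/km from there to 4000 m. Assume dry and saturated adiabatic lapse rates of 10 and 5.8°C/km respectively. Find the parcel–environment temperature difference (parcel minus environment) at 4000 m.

Parcel:
  Dry to 1800 m: -10 × 0.6 km = -6°C, so T = 6.8°C.
  Saturated to 4000 m: -5.8 × 2.2 km = -12.76°C, so T = -5.96°C.
Environment:
  Environment, lower layer to 2600 m: -11 × 1.4 km = -15.4°C, so T = -2.6°C.
  Environment, upper layer to 4000 m: -10.6 × 1.4 km = -14.84°C, so T = -17.44°C.
T_parcel − T_env = -5.96 − (-17.44) = +11.48°C

+11.48°C (parcel warmer than environment)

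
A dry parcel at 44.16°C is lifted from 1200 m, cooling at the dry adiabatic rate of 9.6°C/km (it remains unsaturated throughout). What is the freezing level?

5800 m

Height above start = (44.16 − 0) / 9.6 = 4.6 km
Altitude = 1200 m + 4600 m = 5800 m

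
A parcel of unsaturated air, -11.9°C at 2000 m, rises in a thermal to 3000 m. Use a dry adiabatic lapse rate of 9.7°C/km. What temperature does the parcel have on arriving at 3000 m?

-21.6°C

Dry adiabatic to 3000 m: -9.7 × 1 km = -9.7°C, so T = -21.6°C.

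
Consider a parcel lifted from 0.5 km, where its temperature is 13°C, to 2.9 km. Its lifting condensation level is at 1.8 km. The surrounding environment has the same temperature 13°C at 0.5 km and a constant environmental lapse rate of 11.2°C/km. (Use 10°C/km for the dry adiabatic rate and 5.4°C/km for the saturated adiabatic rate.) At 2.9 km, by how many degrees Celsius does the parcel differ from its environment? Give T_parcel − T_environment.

+7.94°C (parcel warmer than environment)

Parcel:
  From 500 m to 1800 m (dry): cools by 10 × 1.3 = 13°C, giving 0°C.
  From 1800 m to 2900 m (saturated): cools by 5.4 × 1.1 = 5.94°C, giving -5.94°C.
Environment:
  From 500 m to 2900 m (environment): cools by 11.2 × 2.4 = 26.88°C, giving -13.88°C.
T_parcel − T_env = -5.94 − (-13.88) = +7.94°C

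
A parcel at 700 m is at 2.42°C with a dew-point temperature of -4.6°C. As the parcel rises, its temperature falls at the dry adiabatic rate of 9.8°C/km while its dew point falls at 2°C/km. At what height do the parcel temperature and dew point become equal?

1600 m

T and T_d converge at 9.8 − 2 = 7.8°C per km
Height above start = (2.42 − (-4.6)) / 7.8 = 0.9 km
LCL altitude = 700 m + 900 m = 1600 m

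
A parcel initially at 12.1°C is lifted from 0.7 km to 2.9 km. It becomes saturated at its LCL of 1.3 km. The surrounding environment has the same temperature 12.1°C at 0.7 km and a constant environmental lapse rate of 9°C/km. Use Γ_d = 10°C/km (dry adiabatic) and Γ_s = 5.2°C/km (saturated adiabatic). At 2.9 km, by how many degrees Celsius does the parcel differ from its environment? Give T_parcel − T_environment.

+5.48°C (parcel warmer than environment)

Parcel:
  700–1300 m, dry: Δz = 0.6 km ⇒ ΔT = -6°C; T = 6.1°C
  1300–2900 m, saturated: Δz = 1.6 km ⇒ ΔT = -8.32°C; T = -2.22°C
Environment:
  700–2900 m, environment: Δz = 2.2 km ⇒ ΔT = -19.8°C; T = -7.7°C
T_parcel − T_env = -2.22 − (-7.7) = +5.48°C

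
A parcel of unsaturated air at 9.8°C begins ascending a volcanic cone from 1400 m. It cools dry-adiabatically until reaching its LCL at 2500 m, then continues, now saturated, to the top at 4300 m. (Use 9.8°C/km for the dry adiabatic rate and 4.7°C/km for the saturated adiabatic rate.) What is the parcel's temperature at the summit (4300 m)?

Dry to 2500 m: -9.8 × 1.1 km = -10.78°C, so T = -0.98°C.
Saturated to 4300 m: -4.7 × 1.8 km = -8.46°C, so T = -9.44°C.

-9.44°C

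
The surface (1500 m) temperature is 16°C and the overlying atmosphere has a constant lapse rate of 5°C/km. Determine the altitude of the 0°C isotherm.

Height above start = (16 − 0) / 5 = 3.2 km
Altitude = 1500 m + 3200 m = 4700 m

4700 m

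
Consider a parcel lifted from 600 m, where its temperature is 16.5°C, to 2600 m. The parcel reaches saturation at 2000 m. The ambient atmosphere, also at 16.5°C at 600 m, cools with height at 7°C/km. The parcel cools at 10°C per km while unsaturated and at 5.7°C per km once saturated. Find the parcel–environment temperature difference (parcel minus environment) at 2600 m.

Parcel:
  From 600 m to 2000 m (dry): cools by 10 × 1.4 = 14°C, giving 2.5°C.
  From 2000 m to 2600 m (saturated): cools by 5.7 × 0.6 = 3.42°C, giving -0.92°C.
Environment:
  From 600 m to 2600 m (environment): cools by 7 × 2 = 14°C, giving 2.5°C.
T_parcel − T_env = -0.92 − 2.5 = -3.42°C

-3.42°C (parcel cooler than environment)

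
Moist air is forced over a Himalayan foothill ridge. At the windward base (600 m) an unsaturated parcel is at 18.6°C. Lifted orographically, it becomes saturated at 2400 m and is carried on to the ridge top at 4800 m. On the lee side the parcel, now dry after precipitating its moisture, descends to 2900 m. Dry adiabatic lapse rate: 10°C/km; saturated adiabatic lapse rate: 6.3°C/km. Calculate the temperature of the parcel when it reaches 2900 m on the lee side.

4.48°C

600–2400 m, dry: Δz = 1.8 km ⇒ ΔT = -18°C; T = 0.6°C
2400–4800 m, saturated: Δz = 2.4 km ⇒ ΔT = -15.12°C; T = -14.52°C
4800–2900 m, dry descent: Δz = 1.9 km ⇒ ΔT = +19°C; T = 4.48°C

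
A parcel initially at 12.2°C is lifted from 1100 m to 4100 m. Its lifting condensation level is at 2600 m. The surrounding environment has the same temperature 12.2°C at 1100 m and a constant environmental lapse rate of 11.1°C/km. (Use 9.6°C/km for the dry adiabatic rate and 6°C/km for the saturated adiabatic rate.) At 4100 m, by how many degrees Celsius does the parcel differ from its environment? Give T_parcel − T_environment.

Parcel:
  1100–2600 m, dry: Δz = 1.5 km ⇒ ΔT = -14.4°C; T = -2.2°C
  2600–4100 m, saturated: Δz = 1.5 km ⇒ ΔT = -9°C; T = -11.2°C
Environment:
  1100–4100 m, environment: Δz = 3 km ⇒ ΔT = -33.3°C; T = -21.1°C
T_parcel − T_env = -11.2 − (-21.1) = +9.9°C

+9.9°C (parcel warmer than environment)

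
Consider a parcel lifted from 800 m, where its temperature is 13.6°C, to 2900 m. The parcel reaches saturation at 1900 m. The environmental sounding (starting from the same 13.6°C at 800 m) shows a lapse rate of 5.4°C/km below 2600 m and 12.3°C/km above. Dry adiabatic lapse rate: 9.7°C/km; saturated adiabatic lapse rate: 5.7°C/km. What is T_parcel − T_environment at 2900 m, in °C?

Parcel:
  From 800 m to 1900 m (dry): cools by 9.7 × 1.1 = 10.67°C, giving 2.93°C.
  From 1900 m to 2900 m (saturated): cools by 5.7 × 1 = 5.7°C, giving -2.77°C.
Environment:
  From 800 m to 2600 m (environment, lower layer): cools by 5.4 × 1.8 = 9.72°C, giving 3.88°C.
  From 2600 m to 2900 m (environment, upper layer): cools by 12.3 × 0.3 = 3.69°C, giving 0.19°C.
T_parcel − T_env = -2.77 − 0.19 = -2.96°C

-2.96°C (parcel cooler than environment)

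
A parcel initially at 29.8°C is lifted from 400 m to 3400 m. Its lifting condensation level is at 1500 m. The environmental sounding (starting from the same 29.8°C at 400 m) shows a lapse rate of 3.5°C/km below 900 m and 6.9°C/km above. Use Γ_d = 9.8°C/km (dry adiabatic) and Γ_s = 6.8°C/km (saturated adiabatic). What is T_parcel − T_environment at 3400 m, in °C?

Parcel:
  From 400 m to 1500 m (dry): cools by 9.8 × 1.1 = 10.78°C, giving 19.02°C.
  From 1500 m to 3400 m (saturated): cools by 6.8 × 1.9 = 12.92°C, giving 6.1°C.
Environment:
  From 400 m to 900 m (environment, lower layer): cools by 3.5 × 0.5 = 1.75°C, giving 28.05°C.
  From 900 m to 3400 m (environment, upper layer): cools by 6.9 × 2.5 = 17.25°C, giving 10.8°C.
T_parcel − T_env = 6.1 − 10.8 = -4.7°C

-4.7°C (parcel cooler than environment)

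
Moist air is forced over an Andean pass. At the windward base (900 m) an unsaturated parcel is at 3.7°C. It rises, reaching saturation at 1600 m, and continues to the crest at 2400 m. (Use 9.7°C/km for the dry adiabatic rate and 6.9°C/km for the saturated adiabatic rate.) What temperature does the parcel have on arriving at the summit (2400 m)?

-8.61°C

Dry to 1600 m: -9.7 × 0.7 km = -6.79°C, so T = -3.09°C.
Saturated to 2400 m: -6.9 × 0.8 km = -5.52°C, so T = -8.61°C.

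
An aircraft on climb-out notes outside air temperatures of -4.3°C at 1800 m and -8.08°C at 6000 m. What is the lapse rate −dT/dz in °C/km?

0.9°C/km

Γ = −ΔT/Δz = (-4.3 − (-8.08)) / (6000 − 1800) m
  = 3.78°C / 4.2 km = 0.9°C/km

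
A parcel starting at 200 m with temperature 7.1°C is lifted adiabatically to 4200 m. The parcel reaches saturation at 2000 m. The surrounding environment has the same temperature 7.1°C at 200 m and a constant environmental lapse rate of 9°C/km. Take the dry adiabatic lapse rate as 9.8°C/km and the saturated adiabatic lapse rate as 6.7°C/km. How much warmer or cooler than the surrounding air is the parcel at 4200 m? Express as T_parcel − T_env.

Parcel:
  200–2000 m, dry: Δz = 1.8 km ⇒ ΔT = -17.64°C; T = -10.54°C
  2000–4200 m, saturated: Δz = 2.2 km ⇒ ΔT = -14.74°C; T = -25.28°C
Environment:
  200–4200 m, environment: Δz = 4 km ⇒ ΔT = -36°C; T = -28.9°C
T_parcel − T_env = -25.28 − (-28.9) = +3.62°C

+3.62°C (parcel warmer than environment)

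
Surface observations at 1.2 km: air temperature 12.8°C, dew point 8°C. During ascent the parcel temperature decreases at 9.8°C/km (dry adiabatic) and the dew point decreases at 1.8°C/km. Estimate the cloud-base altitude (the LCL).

T and T_d converge at 9.8 − 1.8 = 8°C per km
Height above start = (12.8 − 8) / 8 = 0.6 km
LCL altitude = 1200 m + 600 m = 1800 m

1.8 km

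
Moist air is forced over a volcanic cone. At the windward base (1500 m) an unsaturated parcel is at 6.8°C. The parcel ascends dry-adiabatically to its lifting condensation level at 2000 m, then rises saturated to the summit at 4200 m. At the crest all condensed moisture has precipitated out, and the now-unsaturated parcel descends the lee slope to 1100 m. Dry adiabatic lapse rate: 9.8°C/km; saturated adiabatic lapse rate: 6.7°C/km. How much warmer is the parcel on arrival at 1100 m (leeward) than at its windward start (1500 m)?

+10.74°C

1500–2000 m, dry: Δz = 0.5 km ⇒ ΔT = -4.9°C; T = 1.9°C
2000–4200 m, saturated: Δz = 2.2 km ⇒ ΔT = -14.74°C; T = -12.84°C
4200–1100 m, dry descent: Δz = 3.1 km ⇒ ΔT = +30.38°C; T = 17.54°C
Net change vs windward start: 17.54 − 6.8 = +10.74°C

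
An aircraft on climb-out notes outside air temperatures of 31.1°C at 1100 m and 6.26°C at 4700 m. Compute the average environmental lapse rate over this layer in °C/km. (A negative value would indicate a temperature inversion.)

Γ = −ΔT/Δz = (31.1 − 6.26) / (4700 − 1100) m
  = 24.84°C / 3.6 km = 6.9°C/km

6.9°C/km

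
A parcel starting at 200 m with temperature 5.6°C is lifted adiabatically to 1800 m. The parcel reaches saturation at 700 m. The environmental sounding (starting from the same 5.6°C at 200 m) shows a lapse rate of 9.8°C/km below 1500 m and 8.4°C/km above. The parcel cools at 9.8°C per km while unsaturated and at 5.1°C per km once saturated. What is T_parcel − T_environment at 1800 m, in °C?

Parcel:
  Dry to 700 m: -9.8 × 0.5 km = -4.9°C, so T = 0.7°C.
  Saturated to 1800 m: -5.1 × 1.1 km = -5.61°C, so T = -4.91°C.
Environment:
  Environment, lower layer to 1500 m: -9.8 × 1.3 km = -12.74°C, so T = -7.14°C.
  Environment, upper layer to 1800 m: -8.4 × 0.3 km = -2.52°C, so T = -9.66°C.
T_parcel − T_env = -4.91 − (-9.66) = +4.75°C

+4.75°C (parcel warmer than environment)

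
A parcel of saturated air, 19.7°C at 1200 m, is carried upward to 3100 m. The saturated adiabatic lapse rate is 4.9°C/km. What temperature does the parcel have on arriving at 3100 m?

1200 → 3100 m (saturated adiabatic, 4.9°C/km): ΔT = -4.9 × 1.9 = -9.31°C → T = 10.39°C

10.39°C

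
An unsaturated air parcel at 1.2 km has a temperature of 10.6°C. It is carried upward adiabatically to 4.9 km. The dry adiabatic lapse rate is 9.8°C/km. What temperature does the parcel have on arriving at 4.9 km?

-25.66°C

Dry adiabatic to 4900 m: -9.8 × 3.7 km = -36.26°C, so T = -25.66°C.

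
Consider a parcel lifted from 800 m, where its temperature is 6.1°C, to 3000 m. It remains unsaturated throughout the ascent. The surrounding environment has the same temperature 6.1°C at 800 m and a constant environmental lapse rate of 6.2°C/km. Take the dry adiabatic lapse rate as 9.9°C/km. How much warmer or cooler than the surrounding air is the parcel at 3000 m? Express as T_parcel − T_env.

-8.14°C (parcel cooler than environment)

Parcel:
  From 800 m to 3000 m (dry): cools by 9.9 × 2.2 = 21.78°C, giving -15.68°C.
Environment:
  From 800 m to 3000 m (environment): cools by 6.2 × 2.2 = 13.64°C, giving -7.54°C.
T_parcel − T_env = -15.68 − (-7.54) = -8.14°C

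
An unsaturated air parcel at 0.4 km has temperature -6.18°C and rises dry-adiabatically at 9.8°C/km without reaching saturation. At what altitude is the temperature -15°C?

1.3 km

Height above start = (-6.18 − (-15)) / 9.8 = 0.9 km
Altitude = 400 m + 900 m = 1300 m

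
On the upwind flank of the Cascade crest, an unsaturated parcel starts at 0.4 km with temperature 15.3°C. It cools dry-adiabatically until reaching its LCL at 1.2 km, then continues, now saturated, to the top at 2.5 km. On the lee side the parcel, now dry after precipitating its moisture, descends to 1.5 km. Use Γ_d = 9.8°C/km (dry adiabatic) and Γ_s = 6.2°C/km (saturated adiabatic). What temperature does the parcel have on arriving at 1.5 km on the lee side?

9.2°C

Dry to 1200 m: -9.8 × 0.8 km = -7.84°C, so T = 7.46°C.
Saturated to 2500 m: -6.2 × 1.3 km = -8.06°C, so T = -0.6°C.
Dry descent to 1500 m: +9.8 × 1 km = +9.8°C, so T = 9.2°C.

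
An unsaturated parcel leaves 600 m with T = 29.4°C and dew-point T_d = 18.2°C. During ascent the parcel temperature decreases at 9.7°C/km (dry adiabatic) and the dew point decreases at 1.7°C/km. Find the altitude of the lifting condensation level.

T and T_d converge at 9.7 − 1.7 = 8°C per km
Height above start = (29.4 − 18.2) / 8 = 1.4 km
LCL altitude = 600 m + 1400 m = 2000 m

2000 m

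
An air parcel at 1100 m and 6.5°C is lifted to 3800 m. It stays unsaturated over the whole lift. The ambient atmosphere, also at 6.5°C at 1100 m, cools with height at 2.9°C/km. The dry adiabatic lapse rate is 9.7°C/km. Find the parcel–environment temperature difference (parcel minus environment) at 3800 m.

Parcel:
  Dry to 3800 m: -9.7 × 2.7 km = -26.19°C, so T = -19.69°C.
Environment:
  Environment to 3800 m: -2.9 × 2.7 km = -7.83°C, so T = -1.33°C.
T_parcel − T_env = -19.69 − (-1.33) = -18.36°C

-18.36°C (parcel cooler than environment)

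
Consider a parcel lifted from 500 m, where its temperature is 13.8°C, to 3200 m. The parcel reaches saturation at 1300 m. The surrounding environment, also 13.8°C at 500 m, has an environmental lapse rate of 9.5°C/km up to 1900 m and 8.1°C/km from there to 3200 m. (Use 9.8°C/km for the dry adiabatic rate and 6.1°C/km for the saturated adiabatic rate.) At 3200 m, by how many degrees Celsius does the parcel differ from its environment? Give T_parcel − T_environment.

+4.4°C (parcel warmer than environment)

Parcel:
  From 500 m to 1300 m (dry): cools by 9.8 × 0.8 = 7.84°C, giving 5.96°C.
  From 1300 m to 3200 m (saturated): cools by 6.1 × 1.9 = 11.59°C, giving -5.63°C.
Environment:
  From 500 m to 1900 m (environment, lower layer): cools by 9.5 × 1.4 = 13.3°C, giving 0.5°C.
  From 1900 m to 3200 m (environment, upper layer): cools by 8.1 × 1.3 = 10.53°C, giving -10.03°C.
T_parcel − T_env = -5.63 − (-10.03) = +4.4°C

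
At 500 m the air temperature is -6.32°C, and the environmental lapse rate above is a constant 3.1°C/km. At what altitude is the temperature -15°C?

Height above start = (-6.32 − (-15)) / 3.1 = 2.8 km
Altitude = 500 m + 2800 m = 3300 m

3300 m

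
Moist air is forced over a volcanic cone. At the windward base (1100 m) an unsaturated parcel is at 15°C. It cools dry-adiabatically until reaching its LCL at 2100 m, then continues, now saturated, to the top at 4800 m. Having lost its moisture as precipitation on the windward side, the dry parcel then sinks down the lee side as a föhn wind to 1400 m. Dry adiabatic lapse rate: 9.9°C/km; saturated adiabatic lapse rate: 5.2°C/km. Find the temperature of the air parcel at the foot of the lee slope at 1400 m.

24.72°C

From 1100 m to 2100 m (dry): cools by 9.9 × 1 = 9.9°C, giving 5.1°C.
From 2100 m to 4800 m (saturated): cools by 5.2 × 2.7 = 14.04°C, giving -8.94°C.
From 4800 m to 1400 m (dry descent): warms by 9.9 × 3.4 = 33.66°C, giving 24.72°C.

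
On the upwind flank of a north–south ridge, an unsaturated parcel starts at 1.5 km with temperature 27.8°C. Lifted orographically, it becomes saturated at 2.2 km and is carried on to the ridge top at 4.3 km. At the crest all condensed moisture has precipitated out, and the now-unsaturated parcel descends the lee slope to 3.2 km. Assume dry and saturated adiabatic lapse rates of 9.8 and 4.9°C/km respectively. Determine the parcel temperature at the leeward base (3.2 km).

Dry to 2200 m: -9.8 × 0.7 km = -6.86°C, so T = 20.94°C.
Saturated to 4300 m: -4.9 × 2.1 km = -10.29°C, so T = 10.65°C.
Dry descent to 3200 m: +9.8 × 1.1 km = +10.78°C, so T = 21.43°C.

21.43°C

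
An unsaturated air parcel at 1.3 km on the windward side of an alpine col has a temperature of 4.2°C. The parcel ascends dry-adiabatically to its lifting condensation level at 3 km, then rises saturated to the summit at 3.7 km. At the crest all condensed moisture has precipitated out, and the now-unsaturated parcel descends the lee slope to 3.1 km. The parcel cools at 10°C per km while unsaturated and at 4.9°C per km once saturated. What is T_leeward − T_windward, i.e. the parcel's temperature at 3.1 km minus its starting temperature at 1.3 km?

-14.43°C

From 1300 m to 3000 m (dry): cools by 10 × 1.7 = 17°C, giving -12.8°C.
From 3000 m to 3700 m (saturated): cools by 4.9 × 0.7 = 3.43°C, giving -16.23°C.
From 3700 m to 3100 m (dry descent): warms by 10 × 0.6 = 6°C, giving -10.23°C.
Net change vs windward start: -10.23 − 4.2 = -14.43°C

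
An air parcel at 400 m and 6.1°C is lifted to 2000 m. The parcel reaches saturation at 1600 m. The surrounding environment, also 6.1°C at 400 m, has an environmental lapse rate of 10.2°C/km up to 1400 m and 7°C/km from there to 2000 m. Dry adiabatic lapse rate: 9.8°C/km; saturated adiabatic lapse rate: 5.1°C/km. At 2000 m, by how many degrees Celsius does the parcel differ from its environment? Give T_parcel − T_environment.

Parcel:
  Dry to 1600 m: -9.8 × 1.2 km = -11.76°C, so T = -5.66°C.
  Saturated to 2000 m: -5.1 × 0.4 km = -2.04°C, so T = -7.7°C.
Environment:
  Environment, lower layer to 1400 m: -10.2 × 1 km = -10.2°C, so T = -4.1°C.
  Environment, upper layer to 2000 m: -7 × 0.6 km = -4.2°C, so T = -8.3°C.
T_parcel − T_env = -7.7 − (-8.3) = +0.6°C

+0.6°C (parcel warmer than environment)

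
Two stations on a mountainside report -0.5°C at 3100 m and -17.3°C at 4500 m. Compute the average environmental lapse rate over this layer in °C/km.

Γ = −ΔT/Δz = (-0.5 − (-17.3)) / (4500 − 3100) m
  = 16.8°C / 1.4 km = 12°C/km

12°C/km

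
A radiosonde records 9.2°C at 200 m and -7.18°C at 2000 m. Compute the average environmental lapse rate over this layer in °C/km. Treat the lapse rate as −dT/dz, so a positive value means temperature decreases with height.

9.1°C/km

Γ = −ΔT/Δz = (9.2 − (-7.18)) / (2000 − 200) m
  = 16.38°C / 1.8 km = 9.1°C/km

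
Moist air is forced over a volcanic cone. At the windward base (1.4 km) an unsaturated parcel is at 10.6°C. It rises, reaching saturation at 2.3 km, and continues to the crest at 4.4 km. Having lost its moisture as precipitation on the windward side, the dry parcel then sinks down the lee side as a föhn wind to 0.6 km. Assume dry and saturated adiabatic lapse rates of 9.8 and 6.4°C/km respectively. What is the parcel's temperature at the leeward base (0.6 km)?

1400–2300 m, dry: Δz = 0.9 km ⇒ ΔT = -8.82°C; T = 1.78°C
2300–4400 m, saturated: Δz = 2.1 km ⇒ ΔT = -13.44°C; T = -11.66°C
4400–600 m, dry descent: Δz = 3.8 km ⇒ ΔT = +37.24°C; T = 25.58°C

25.58°C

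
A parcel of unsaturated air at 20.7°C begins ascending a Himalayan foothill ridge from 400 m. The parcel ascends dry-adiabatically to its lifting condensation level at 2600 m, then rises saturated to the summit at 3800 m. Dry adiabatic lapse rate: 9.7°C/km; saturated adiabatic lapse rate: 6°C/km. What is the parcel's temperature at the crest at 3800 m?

Dry to 2600 m: -9.7 × 2.2 km = -21.34°C, so T = -0.64°C.
Saturated to 3800 m: -6 × 1.2 km = -7.2°C, so T = -7.84°C.

-7.84°C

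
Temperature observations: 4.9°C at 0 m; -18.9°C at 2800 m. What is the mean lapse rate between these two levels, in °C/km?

Γ = −ΔT/Δz = (4.9 − (-18.9)) / (2800 − 0) m
  = 23.8°C / 2.8 km = 8.5°C/km

8.5°C/km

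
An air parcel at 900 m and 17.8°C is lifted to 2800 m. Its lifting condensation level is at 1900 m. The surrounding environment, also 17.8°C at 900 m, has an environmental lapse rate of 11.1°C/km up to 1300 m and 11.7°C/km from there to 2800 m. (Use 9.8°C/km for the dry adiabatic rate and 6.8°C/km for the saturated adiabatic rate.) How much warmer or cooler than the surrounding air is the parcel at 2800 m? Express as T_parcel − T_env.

+6.07°C (parcel warmer than environment)

Parcel:
  900–1900 m, dry: Δz = 1 km ⇒ ΔT = -9.8°C; T = 8°C
  1900–2800 m, saturated: Δz = 0.9 km ⇒ ΔT = -6.12°C; T = 1.88°C
Environment:
  900–1300 m, environment, lower layer: Δz = 0.4 km ⇒ ΔT = -4.44°C; T = 13.36°C
  1300–2800 m, environment, upper layer: Δz = 1.5 km ⇒ ΔT = -17.55°C; T = -4.19°C
T_parcel − T_env = 1.88 − (-4.19) = +6.07°C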